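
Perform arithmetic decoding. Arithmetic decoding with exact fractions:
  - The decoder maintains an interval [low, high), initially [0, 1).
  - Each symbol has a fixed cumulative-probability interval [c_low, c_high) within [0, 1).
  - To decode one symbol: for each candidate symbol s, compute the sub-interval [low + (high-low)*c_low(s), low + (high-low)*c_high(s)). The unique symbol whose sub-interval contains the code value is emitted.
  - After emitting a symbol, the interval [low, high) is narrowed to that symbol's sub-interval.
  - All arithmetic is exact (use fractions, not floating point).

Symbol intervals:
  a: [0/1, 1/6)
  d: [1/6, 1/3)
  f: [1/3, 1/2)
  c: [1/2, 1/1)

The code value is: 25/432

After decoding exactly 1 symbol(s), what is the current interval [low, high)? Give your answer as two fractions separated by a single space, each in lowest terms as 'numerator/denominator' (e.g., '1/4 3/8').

Answer: 0/1 1/6

Derivation:
Step 1: interval [0/1, 1/1), width = 1/1 - 0/1 = 1/1
  'a': [0/1 + 1/1*0/1, 0/1 + 1/1*1/6) = [0/1, 1/6) <- contains code 25/432
  'd': [0/1 + 1/1*1/6, 0/1 + 1/1*1/3) = [1/6, 1/3)
  'f': [0/1 + 1/1*1/3, 0/1 + 1/1*1/2) = [1/3, 1/2)
  'c': [0/1 + 1/1*1/2, 0/1 + 1/1*1/1) = [1/2, 1/1)
  emit 'a', narrow to [0/1, 1/6)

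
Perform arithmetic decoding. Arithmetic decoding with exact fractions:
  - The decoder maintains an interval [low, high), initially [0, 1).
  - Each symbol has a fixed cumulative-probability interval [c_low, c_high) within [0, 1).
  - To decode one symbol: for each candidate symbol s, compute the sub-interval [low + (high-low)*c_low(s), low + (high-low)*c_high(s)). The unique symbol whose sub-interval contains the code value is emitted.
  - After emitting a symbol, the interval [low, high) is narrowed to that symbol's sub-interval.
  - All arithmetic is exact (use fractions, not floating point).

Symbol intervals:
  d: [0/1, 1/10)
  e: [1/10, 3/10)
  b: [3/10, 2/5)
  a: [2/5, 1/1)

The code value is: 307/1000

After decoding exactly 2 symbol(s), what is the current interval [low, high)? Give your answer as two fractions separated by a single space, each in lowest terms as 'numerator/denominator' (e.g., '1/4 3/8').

Step 1: interval [0/1, 1/1), width = 1/1 - 0/1 = 1/1
  'd': [0/1 + 1/1*0/1, 0/1 + 1/1*1/10) = [0/1, 1/10)
  'e': [0/1 + 1/1*1/10, 0/1 + 1/1*3/10) = [1/10, 3/10)
  'b': [0/1 + 1/1*3/10, 0/1 + 1/1*2/5) = [3/10, 2/5) <- contains code 307/1000
  'a': [0/1 + 1/1*2/5, 0/1 + 1/1*1/1) = [2/5, 1/1)
  emit 'b', narrow to [3/10, 2/5)
Step 2: interval [3/10, 2/5), width = 2/5 - 3/10 = 1/10
  'd': [3/10 + 1/10*0/1, 3/10 + 1/10*1/10) = [3/10, 31/100) <- contains code 307/1000
  'e': [3/10 + 1/10*1/10, 3/10 + 1/10*3/10) = [31/100, 33/100)
  'b': [3/10 + 1/10*3/10, 3/10 + 1/10*2/5) = [33/100, 17/50)
  'a': [3/10 + 1/10*2/5, 3/10 + 1/10*1/1) = [17/50, 2/5)
  emit 'd', narrow to [3/10, 31/100)

Answer: 3/10 31/100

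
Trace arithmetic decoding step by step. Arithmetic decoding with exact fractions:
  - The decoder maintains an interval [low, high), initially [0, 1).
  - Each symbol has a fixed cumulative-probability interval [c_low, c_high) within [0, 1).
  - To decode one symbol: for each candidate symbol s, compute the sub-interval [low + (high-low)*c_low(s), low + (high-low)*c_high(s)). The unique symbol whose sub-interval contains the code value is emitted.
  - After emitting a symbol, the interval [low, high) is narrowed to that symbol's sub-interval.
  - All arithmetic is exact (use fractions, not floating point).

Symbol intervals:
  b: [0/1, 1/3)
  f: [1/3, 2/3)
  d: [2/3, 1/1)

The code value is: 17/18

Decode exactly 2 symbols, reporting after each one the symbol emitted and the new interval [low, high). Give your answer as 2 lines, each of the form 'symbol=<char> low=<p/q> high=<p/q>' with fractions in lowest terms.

Step 1: interval [0/1, 1/1), width = 1/1 - 0/1 = 1/1
  'b': [0/1 + 1/1*0/1, 0/1 + 1/1*1/3) = [0/1, 1/3)
  'f': [0/1 + 1/1*1/3, 0/1 + 1/1*2/3) = [1/3, 2/3)
  'd': [0/1 + 1/1*2/3, 0/1 + 1/1*1/1) = [2/3, 1/1) <- contains code 17/18
  emit 'd', narrow to [2/3, 1/1)
Step 2: interval [2/3, 1/1), width = 1/1 - 2/3 = 1/3
  'b': [2/3 + 1/3*0/1, 2/3 + 1/3*1/3) = [2/3, 7/9)
  'f': [2/3 + 1/3*1/3, 2/3 + 1/3*2/3) = [7/9, 8/9)
  'd': [2/3 + 1/3*2/3, 2/3 + 1/3*1/1) = [8/9, 1/1) <- contains code 17/18
  emit 'd', narrow to [8/9, 1/1)

Answer: symbol=d low=2/3 high=1/1
symbol=d low=8/9 high=1/1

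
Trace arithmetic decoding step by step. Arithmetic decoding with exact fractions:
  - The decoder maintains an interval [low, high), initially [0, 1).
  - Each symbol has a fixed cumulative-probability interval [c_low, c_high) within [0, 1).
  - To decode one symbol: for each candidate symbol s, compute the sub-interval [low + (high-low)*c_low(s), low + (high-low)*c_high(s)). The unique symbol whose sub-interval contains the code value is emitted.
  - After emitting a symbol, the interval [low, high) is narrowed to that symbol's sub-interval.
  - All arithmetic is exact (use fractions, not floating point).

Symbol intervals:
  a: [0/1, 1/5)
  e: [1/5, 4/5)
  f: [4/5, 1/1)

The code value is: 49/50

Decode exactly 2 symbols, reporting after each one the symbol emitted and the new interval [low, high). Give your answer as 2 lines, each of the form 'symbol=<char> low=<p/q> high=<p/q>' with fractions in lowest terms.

Answer: symbol=f low=4/5 high=1/1
symbol=f low=24/25 high=1/1

Derivation:
Step 1: interval [0/1, 1/1), width = 1/1 - 0/1 = 1/1
  'a': [0/1 + 1/1*0/1, 0/1 + 1/1*1/5) = [0/1, 1/5)
  'e': [0/1 + 1/1*1/5, 0/1 + 1/1*4/5) = [1/5, 4/5)
  'f': [0/1 + 1/1*4/5, 0/1 + 1/1*1/1) = [4/5, 1/1) <- contains code 49/50
  emit 'f', narrow to [4/5, 1/1)
Step 2: interval [4/5, 1/1), width = 1/1 - 4/5 = 1/5
  'a': [4/5 + 1/5*0/1, 4/5 + 1/5*1/5) = [4/5, 21/25)
  'e': [4/5 + 1/5*1/5, 4/5 + 1/5*4/5) = [21/25, 24/25)
  'f': [4/5 + 1/5*4/5, 4/5 + 1/5*1/1) = [24/25, 1/1) <- contains code 49/50
  emit 'f', narrow to [24/25, 1/1)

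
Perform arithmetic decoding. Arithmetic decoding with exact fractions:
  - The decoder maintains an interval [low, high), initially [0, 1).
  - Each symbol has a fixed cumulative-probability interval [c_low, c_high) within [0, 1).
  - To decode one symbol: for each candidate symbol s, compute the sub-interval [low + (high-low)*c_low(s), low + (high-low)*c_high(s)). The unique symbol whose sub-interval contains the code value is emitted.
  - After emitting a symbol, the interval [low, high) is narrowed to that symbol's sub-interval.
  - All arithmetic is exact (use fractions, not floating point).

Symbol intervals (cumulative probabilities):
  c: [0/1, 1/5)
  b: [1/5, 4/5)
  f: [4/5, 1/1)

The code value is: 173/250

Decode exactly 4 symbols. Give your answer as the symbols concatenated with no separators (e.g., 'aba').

Answer: bfcb

Derivation:
Step 1: interval [0/1, 1/1), width = 1/1 - 0/1 = 1/1
  'c': [0/1 + 1/1*0/1, 0/1 + 1/1*1/5) = [0/1, 1/5)
  'b': [0/1 + 1/1*1/5, 0/1 + 1/1*4/5) = [1/5, 4/5) <- contains code 173/250
  'f': [0/1 + 1/1*4/5, 0/1 + 1/1*1/1) = [4/5, 1/1)
  emit 'b', narrow to [1/5, 4/5)
Step 2: interval [1/5, 4/5), width = 4/5 - 1/5 = 3/5
  'c': [1/5 + 3/5*0/1, 1/5 + 3/5*1/5) = [1/5, 8/25)
  'b': [1/5 + 3/5*1/5, 1/5 + 3/5*4/5) = [8/25, 17/25)
  'f': [1/5 + 3/5*4/5, 1/5 + 3/5*1/1) = [17/25, 4/5) <- contains code 173/250
  emit 'f', narrow to [17/25, 4/5)
Step 3: interval [17/25, 4/5), width = 4/5 - 17/25 = 3/25
  'c': [17/25 + 3/25*0/1, 17/25 + 3/25*1/5) = [17/25, 88/125) <- contains code 173/250
  'b': [17/25 + 3/25*1/5, 17/25 + 3/25*4/5) = [88/125, 97/125)
  'f': [17/25 + 3/25*4/5, 17/25 + 3/25*1/1) = [97/125, 4/5)
  emit 'c', narrow to [17/25, 88/125)
Step 4: interval [17/25, 88/125), width = 88/125 - 17/25 = 3/125
  'c': [17/25 + 3/125*0/1, 17/25 + 3/125*1/5) = [17/25, 428/625)
  'b': [17/25 + 3/125*1/5, 17/25 + 3/125*4/5) = [428/625, 437/625) <- contains code 173/250
  'f': [17/25 + 3/125*4/5, 17/25 + 3/125*1/1) = [437/625, 88/125)
  emit 'b', narrow to [428/625, 437/625)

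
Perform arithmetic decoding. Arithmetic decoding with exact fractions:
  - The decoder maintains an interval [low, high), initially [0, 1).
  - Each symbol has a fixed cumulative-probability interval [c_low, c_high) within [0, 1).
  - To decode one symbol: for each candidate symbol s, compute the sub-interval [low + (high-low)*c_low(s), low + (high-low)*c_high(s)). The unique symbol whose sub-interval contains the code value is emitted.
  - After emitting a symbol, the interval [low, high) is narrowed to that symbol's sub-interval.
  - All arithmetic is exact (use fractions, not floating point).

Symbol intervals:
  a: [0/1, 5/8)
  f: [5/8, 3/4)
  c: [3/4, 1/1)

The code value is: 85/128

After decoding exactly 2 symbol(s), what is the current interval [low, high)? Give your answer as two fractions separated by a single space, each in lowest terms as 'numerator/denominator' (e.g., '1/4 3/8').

Answer: 5/8 45/64

Derivation:
Step 1: interval [0/1, 1/1), width = 1/1 - 0/1 = 1/1
  'a': [0/1 + 1/1*0/1, 0/1 + 1/1*5/8) = [0/1, 5/8)
  'f': [0/1 + 1/1*5/8, 0/1 + 1/1*3/4) = [5/8, 3/4) <- contains code 85/128
  'c': [0/1 + 1/1*3/4, 0/1 + 1/1*1/1) = [3/4, 1/1)
  emit 'f', narrow to [5/8, 3/4)
Step 2: interval [5/8, 3/4), width = 3/4 - 5/8 = 1/8
  'a': [5/8 + 1/8*0/1, 5/8 + 1/8*5/8) = [5/8, 45/64) <- contains code 85/128
  'f': [5/8 + 1/8*5/8, 5/8 + 1/8*3/4) = [45/64, 23/32)
  'c': [5/8 + 1/8*3/4, 5/8 + 1/8*1/1) = [23/32, 3/4)
  emit 'a', narrow to [5/8, 45/64)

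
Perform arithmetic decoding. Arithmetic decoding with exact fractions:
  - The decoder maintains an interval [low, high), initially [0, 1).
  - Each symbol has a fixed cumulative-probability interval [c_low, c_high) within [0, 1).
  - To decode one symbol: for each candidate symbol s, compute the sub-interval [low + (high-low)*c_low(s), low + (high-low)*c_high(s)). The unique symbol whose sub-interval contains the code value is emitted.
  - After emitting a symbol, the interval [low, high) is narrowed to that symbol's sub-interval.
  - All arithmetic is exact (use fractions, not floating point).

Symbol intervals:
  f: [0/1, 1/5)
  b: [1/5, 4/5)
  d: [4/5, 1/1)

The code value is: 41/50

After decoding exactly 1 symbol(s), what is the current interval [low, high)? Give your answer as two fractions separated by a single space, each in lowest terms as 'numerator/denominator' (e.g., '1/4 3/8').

Step 1: interval [0/1, 1/1), width = 1/1 - 0/1 = 1/1
  'f': [0/1 + 1/1*0/1, 0/1 + 1/1*1/5) = [0/1, 1/5)
  'b': [0/1 + 1/1*1/5, 0/1 + 1/1*4/5) = [1/5, 4/5)
  'd': [0/1 + 1/1*4/5, 0/1 + 1/1*1/1) = [4/5, 1/1) <- contains code 41/50
  emit 'd', narrow to [4/5, 1/1)

Answer: 4/5 1/1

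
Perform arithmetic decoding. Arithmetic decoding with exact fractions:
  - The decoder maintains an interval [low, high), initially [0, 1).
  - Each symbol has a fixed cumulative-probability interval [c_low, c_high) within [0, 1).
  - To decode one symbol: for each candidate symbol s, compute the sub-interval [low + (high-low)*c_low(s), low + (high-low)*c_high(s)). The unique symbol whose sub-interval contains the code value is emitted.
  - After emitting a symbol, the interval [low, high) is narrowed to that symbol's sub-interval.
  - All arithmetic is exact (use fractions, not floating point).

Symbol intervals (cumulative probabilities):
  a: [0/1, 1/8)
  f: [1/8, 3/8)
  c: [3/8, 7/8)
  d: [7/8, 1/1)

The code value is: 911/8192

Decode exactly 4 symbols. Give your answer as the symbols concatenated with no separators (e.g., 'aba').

Answer: adad

Derivation:
Step 1: interval [0/1, 1/1), width = 1/1 - 0/1 = 1/1
  'a': [0/1 + 1/1*0/1, 0/1 + 1/1*1/8) = [0/1, 1/8) <- contains code 911/8192
  'f': [0/1 + 1/1*1/8, 0/1 + 1/1*3/8) = [1/8, 3/8)
  'c': [0/1 + 1/1*3/8, 0/1 + 1/1*7/8) = [3/8, 7/8)
  'd': [0/1 + 1/1*7/8, 0/1 + 1/1*1/1) = [7/8, 1/1)
  emit 'a', narrow to [0/1, 1/8)
Step 2: interval [0/1, 1/8), width = 1/8 - 0/1 = 1/8
  'a': [0/1 + 1/8*0/1, 0/1 + 1/8*1/8) = [0/1, 1/64)
  'f': [0/1 + 1/8*1/8, 0/1 + 1/8*3/8) = [1/64, 3/64)
  'c': [0/1 + 1/8*3/8, 0/1 + 1/8*7/8) = [3/64, 7/64)
  'd': [0/1 + 1/8*7/8, 0/1 + 1/8*1/1) = [7/64, 1/8) <- contains code 911/8192
  emit 'd', narrow to [7/64, 1/8)
Step 3: interval [7/64, 1/8), width = 1/8 - 7/64 = 1/64
  'a': [7/64 + 1/64*0/1, 7/64 + 1/64*1/8) = [7/64, 57/512) <- contains code 911/8192
  'f': [7/64 + 1/64*1/8, 7/64 + 1/64*3/8) = [57/512, 59/512)
  'c': [7/64 + 1/64*3/8, 7/64 + 1/64*7/8) = [59/512, 63/512)
  'd': [7/64 + 1/64*7/8, 7/64 + 1/64*1/1) = [63/512, 1/8)
  emit 'a', narrow to [7/64, 57/512)
Step 4: interval [7/64, 57/512), width = 57/512 - 7/64 = 1/512
  'a': [7/64 + 1/512*0/1, 7/64 + 1/512*1/8) = [7/64, 449/4096)
  'f': [7/64 + 1/512*1/8, 7/64 + 1/512*3/8) = [449/4096, 451/4096)
  'c': [7/64 + 1/512*3/8, 7/64 + 1/512*7/8) = [451/4096, 455/4096)
  'd': [7/64 + 1/512*7/8, 7/64 + 1/512*1/1) = [455/4096, 57/512) <- contains code 911/8192
  emit 'd', narrow to [455/4096, 57/512)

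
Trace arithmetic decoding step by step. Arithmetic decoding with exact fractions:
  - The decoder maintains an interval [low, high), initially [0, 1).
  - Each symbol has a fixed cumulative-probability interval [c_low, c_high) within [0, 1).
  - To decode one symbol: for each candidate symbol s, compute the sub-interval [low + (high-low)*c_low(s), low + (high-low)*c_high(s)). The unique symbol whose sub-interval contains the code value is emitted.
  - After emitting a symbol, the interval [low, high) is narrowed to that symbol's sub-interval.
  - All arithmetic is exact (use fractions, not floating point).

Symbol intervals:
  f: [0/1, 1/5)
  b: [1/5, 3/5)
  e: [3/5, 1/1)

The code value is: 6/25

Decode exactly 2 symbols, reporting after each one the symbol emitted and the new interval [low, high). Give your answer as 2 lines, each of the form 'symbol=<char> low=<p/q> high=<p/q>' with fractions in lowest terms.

Step 1: interval [0/1, 1/1), width = 1/1 - 0/1 = 1/1
  'f': [0/1 + 1/1*0/1, 0/1 + 1/1*1/5) = [0/1, 1/5)
  'b': [0/1 + 1/1*1/5, 0/1 + 1/1*3/5) = [1/5, 3/5) <- contains code 6/25
  'e': [0/1 + 1/1*3/5, 0/1 + 1/1*1/1) = [3/5, 1/1)
  emit 'b', narrow to [1/5, 3/5)
Step 2: interval [1/5, 3/5), width = 3/5 - 1/5 = 2/5
  'f': [1/5 + 2/5*0/1, 1/5 + 2/5*1/5) = [1/5, 7/25) <- contains code 6/25
  'b': [1/5 + 2/5*1/5, 1/5 + 2/5*3/5) = [7/25, 11/25)
  'e': [1/5 + 2/5*3/5, 1/5 + 2/5*1/1) = [11/25, 3/5)
  emit 'f', narrow to [1/5, 7/25)

Answer: symbol=b low=1/5 high=3/5
symbol=f low=1/5 high=7/25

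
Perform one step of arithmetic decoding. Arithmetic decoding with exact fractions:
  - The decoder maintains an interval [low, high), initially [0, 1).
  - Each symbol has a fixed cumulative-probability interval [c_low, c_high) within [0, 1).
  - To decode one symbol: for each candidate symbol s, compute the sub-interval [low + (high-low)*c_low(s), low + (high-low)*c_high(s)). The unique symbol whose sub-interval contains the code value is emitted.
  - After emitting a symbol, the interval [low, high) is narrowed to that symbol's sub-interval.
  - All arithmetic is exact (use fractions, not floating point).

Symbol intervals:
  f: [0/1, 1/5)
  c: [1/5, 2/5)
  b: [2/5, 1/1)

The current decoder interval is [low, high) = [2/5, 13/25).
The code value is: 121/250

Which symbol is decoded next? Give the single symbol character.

Answer: b

Derivation:
Interval width = high − low = 13/25 − 2/5 = 3/25
Scaled code = (code − low) / width = (121/250 − 2/5) / 3/25 = 7/10
  f: [0/1, 1/5) 
  c: [1/5, 2/5) 
  b: [2/5, 1/1) ← scaled code falls here ✓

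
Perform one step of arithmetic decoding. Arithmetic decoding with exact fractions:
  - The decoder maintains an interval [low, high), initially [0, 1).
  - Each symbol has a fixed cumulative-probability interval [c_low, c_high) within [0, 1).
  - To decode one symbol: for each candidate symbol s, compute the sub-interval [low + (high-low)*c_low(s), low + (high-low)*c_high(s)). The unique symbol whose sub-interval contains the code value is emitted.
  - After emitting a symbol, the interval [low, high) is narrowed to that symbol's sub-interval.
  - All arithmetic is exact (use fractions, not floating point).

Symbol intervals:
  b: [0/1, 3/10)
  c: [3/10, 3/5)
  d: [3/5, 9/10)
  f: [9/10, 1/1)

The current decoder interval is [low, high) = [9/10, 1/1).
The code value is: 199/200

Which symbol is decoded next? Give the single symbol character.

Answer: f

Derivation:
Interval width = high − low = 1/1 − 9/10 = 1/10
Scaled code = (code − low) / width = (199/200 − 9/10) / 1/10 = 19/20
  b: [0/1, 3/10) 
  c: [3/10, 3/5) 
  d: [3/5, 9/10) 
  f: [9/10, 1/1) ← scaled code falls here ✓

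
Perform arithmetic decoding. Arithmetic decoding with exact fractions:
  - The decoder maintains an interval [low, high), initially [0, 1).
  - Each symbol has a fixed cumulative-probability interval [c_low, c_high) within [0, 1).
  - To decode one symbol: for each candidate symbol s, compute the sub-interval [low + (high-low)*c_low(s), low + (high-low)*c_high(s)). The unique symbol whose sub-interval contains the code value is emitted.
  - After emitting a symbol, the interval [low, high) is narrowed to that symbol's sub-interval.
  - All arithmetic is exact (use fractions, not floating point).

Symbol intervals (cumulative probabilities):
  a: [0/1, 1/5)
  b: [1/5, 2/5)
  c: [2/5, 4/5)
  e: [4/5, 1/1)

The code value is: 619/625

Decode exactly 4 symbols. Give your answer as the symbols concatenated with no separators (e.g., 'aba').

Answer: eece

Derivation:
Step 1: interval [0/1, 1/1), width = 1/1 - 0/1 = 1/1
  'a': [0/1 + 1/1*0/1, 0/1 + 1/1*1/5) = [0/1, 1/5)
  'b': [0/1 + 1/1*1/5, 0/1 + 1/1*2/5) = [1/5, 2/5)
  'c': [0/1 + 1/1*2/5, 0/1 + 1/1*4/5) = [2/5, 4/5)
  'e': [0/1 + 1/1*4/5, 0/1 + 1/1*1/1) = [4/5, 1/1) <- contains code 619/625
  emit 'e', narrow to [4/5, 1/1)
Step 2: interval [4/5, 1/1), width = 1/1 - 4/5 = 1/5
  'a': [4/5 + 1/5*0/1, 4/5 + 1/5*1/5) = [4/5, 21/25)
  'b': [4/5 + 1/5*1/5, 4/5 + 1/5*2/5) = [21/25, 22/25)
  'c': [4/5 + 1/5*2/5, 4/5 + 1/5*4/5) = [22/25, 24/25)
  'e': [4/5 + 1/5*4/5, 4/5 + 1/5*1/1) = [24/25, 1/1) <- contains code 619/625
  emit 'e', narrow to [24/25, 1/1)
Step 3: interval [24/25, 1/1), width = 1/1 - 24/25 = 1/25
  'a': [24/25 + 1/25*0/1, 24/25 + 1/25*1/5) = [24/25, 121/125)
  'b': [24/25 + 1/25*1/5, 24/25 + 1/25*2/5) = [121/125, 122/125)
  'c': [24/25 + 1/25*2/5, 24/25 + 1/25*4/5) = [122/125, 124/125) <- contains code 619/625
  'e': [24/25 + 1/25*4/5, 24/25 + 1/25*1/1) = [124/125, 1/1)
  emit 'c', narrow to [122/125, 124/125)
Step 4: interval [122/125, 124/125), width = 124/125 - 122/125 = 2/125
  'a': [122/125 + 2/125*0/1, 122/125 + 2/125*1/5) = [122/125, 612/625)
  'b': [122/125 + 2/125*1/5, 122/125 + 2/125*2/5) = [612/625, 614/625)
  'c': [122/125 + 2/125*2/5, 122/125 + 2/125*4/5) = [614/625, 618/625)
  'e': [122/125 + 2/125*4/5, 122/125 + 2/125*1/1) = [618/625, 124/125) <- contains code 619/625
  emit 'e', narrow to [618/625, 124/125)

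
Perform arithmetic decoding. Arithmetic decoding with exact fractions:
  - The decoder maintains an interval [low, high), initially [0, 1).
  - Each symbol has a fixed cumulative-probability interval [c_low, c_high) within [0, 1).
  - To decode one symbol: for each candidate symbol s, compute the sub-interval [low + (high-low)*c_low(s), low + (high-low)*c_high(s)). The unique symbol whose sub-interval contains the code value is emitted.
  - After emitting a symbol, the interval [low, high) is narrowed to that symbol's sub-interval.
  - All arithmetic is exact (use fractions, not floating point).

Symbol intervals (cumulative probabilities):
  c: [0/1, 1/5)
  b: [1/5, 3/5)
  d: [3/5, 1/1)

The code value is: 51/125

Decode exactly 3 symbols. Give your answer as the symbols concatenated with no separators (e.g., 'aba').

Answer: bbd

Derivation:
Step 1: interval [0/1, 1/1), width = 1/1 - 0/1 = 1/1
  'c': [0/1 + 1/1*0/1, 0/1 + 1/1*1/5) = [0/1, 1/5)
  'b': [0/1 + 1/1*1/5, 0/1 + 1/1*3/5) = [1/5, 3/5) <- contains code 51/125
  'd': [0/1 + 1/1*3/5, 0/1 + 1/1*1/1) = [3/5, 1/1)
  emit 'b', narrow to [1/5, 3/5)
Step 2: interval [1/5, 3/5), width = 3/5 - 1/5 = 2/5
  'c': [1/5 + 2/5*0/1, 1/5 + 2/5*1/5) = [1/5, 7/25)
  'b': [1/5 + 2/5*1/5, 1/5 + 2/5*3/5) = [7/25, 11/25) <- contains code 51/125
  'd': [1/5 + 2/5*3/5, 1/5 + 2/5*1/1) = [11/25, 3/5)
  emit 'b', narrow to [7/25, 11/25)
Step 3: interval [7/25, 11/25), width = 11/25 - 7/25 = 4/25
  'c': [7/25 + 4/25*0/1, 7/25 + 4/25*1/5) = [7/25, 39/125)
  'b': [7/25 + 4/25*1/5, 7/25 + 4/25*3/5) = [39/125, 47/125)
  'd': [7/25 + 4/25*3/5, 7/25 + 4/25*1/1) = [47/125, 11/25) <- contains code 51/125
  emit 'd', narrow to [47/125, 11/25)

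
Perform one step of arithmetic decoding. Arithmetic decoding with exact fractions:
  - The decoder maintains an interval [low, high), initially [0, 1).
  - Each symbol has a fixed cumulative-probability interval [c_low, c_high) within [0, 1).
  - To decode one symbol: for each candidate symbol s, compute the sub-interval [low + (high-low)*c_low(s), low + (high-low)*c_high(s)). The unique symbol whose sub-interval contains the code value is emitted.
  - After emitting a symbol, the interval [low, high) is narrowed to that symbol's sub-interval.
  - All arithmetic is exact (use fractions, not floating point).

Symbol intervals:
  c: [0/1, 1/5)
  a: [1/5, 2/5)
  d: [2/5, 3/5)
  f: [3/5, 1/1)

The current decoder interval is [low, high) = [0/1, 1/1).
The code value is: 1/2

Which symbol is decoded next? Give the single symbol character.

Interval width = high − low = 1/1 − 0/1 = 1/1
Scaled code = (code − low) / width = (1/2 − 0/1) / 1/1 = 1/2
  c: [0/1, 1/5) 
  a: [1/5, 2/5) 
  d: [2/5, 3/5) ← scaled code falls here ✓
  f: [3/5, 1/1) 

Answer: d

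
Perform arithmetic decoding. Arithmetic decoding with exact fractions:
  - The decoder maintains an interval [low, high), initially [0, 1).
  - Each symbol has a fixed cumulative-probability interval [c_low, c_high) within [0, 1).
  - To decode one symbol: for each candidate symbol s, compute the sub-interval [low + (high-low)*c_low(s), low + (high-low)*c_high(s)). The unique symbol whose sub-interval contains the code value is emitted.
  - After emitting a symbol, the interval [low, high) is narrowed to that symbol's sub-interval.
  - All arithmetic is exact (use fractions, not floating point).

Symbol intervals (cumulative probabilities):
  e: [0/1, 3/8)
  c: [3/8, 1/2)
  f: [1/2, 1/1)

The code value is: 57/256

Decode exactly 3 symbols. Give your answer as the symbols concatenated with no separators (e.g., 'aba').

Step 1: interval [0/1, 1/1), width = 1/1 - 0/1 = 1/1
  'e': [0/1 + 1/1*0/1, 0/1 + 1/1*3/8) = [0/1, 3/8) <- contains code 57/256
  'c': [0/1 + 1/1*3/8, 0/1 + 1/1*1/2) = [3/8, 1/2)
  'f': [0/1 + 1/1*1/2, 0/1 + 1/1*1/1) = [1/2, 1/1)
  emit 'e', narrow to [0/1, 3/8)
Step 2: interval [0/1, 3/8), width = 3/8 - 0/1 = 3/8
  'e': [0/1 + 3/8*0/1, 0/1 + 3/8*3/8) = [0/1, 9/64)
  'c': [0/1 + 3/8*3/8, 0/1 + 3/8*1/2) = [9/64, 3/16)
  'f': [0/1 + 3/8*1/2, 0/1 + 3/8*1/1) = [3/16, 3/8) <- contains code 57/256
  emit 'f', narrow to [3/16, 3/8)
Step 3: interval [3/16, 3/8), width = 3/8 - 3/16 = 3/16
  'e': [3/16 + 3/16*0/1, 3/16 + 3/16*3/8) = [3/16, 33/128) <- contains code 57/256
  'c': [3/16 + 3/16*3/8, 3/16 + 3/16*1/2) = [33/128, 9/32)
  'f': [3/16 + 3/16*1/2, 3/16 + 3/16*1/1) = [9/32, 3/8)
  emit 'e', narrow to [3/16, 33/128)

Answer: efe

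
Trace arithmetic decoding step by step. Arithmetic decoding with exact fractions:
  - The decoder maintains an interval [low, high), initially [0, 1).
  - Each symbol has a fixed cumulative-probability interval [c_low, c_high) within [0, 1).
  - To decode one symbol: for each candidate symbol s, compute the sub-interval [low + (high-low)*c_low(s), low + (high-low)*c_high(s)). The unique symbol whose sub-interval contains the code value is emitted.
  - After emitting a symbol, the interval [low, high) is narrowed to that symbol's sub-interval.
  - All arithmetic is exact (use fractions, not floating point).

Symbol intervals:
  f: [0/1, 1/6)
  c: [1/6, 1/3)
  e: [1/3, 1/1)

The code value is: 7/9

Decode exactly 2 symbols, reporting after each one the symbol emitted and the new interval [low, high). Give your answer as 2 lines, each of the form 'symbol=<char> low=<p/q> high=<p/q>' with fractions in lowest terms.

Step 1: interval [0/1, 1/1), width = 1/1 - 0/1 = 1/1
  'f': [0/1 + 1/1*0/1, 0/1 + 1/1*1/6) = [0/1, 1/6)
  'c': [0/1 + 1/1*1/6, 0/1 + 1/1*1/3) = [1/6, 1/3)
  'e': [0/1 + 1/1*1/3, 0/1 + 1/1*1/1) = [1/3, 1/1) <- contains code 7/9
  emit 'e', narrow to [1/3, 1/1)
Step 2: interval [1/3, 1/1), width = 1/1 - 1/3 = 2/3
  'f': [1/3 + 2/3*0/1, 1/3 + 2/3*1/6) = [1/3, 4/9)
  'c': [1/3 + 2/3*1/6, 1/3 + 2/3*1/3) = [4/9, 5/9)
  'e': [1/3 + 2/3*1/3, 1/3 + 2/3*1/1) = [5/9, 1/1) <- contains code 7/9
  emit 'e', narrow to [5/9, 1/1)

Answer: symbol=e low=1/3 high=1/1
symbol=e low=5/9 high=1/1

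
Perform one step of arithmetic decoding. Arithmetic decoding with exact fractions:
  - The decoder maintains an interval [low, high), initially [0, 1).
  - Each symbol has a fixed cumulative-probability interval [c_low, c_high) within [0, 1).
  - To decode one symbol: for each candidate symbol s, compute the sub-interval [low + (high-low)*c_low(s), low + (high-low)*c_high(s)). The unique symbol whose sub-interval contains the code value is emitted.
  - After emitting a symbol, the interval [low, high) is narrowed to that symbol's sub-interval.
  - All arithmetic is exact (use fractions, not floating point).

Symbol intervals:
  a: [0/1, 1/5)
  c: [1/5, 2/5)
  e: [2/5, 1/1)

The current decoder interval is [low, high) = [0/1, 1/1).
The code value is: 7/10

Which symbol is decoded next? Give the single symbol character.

Interval width = high − low = 1/1 − 0/1 = 1/1
Scaled code = (code − low) / width = (7/10 − 0/1) / 1/1 = 7/10
  a: [0/1, 1/5) 
  c: [1/5, 2/5) 
  e: [2/5, 1/1) ← scaled code falls here ✓

Answer: e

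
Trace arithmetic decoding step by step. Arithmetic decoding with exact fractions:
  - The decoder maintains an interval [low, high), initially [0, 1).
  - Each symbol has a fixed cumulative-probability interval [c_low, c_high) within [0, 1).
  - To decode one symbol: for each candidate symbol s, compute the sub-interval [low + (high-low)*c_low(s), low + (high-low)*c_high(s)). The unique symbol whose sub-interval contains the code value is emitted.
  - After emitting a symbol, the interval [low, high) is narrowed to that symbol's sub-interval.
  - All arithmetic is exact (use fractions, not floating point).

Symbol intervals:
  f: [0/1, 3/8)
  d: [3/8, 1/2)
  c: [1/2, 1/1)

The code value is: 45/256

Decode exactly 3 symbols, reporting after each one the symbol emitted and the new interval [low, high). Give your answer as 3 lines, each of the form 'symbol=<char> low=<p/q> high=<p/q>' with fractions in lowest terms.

Step 1: interval [0/1, 1/1), width = 1/1 - 0/1 = 1/1
  'f': [0/1 + 1/1*0/1, 0/1 + 1/1*3/8) = [0/1, 3/8) <- contains code 45/256
  'd': [0/1 + 1/1*3/8, 0/1 + 1/1*1/2) = [3/8, 1/2)
  'c': [0/1 + 1/1*1/2, 0/1 + 1/1*1/1) = [1/2, 1/1)
  emit 'f', narrow to [0/1, 3/8)
Step 2: interval [0/1, 3/8), width = 3/8 - 0/1 = 3/8
  'f': [0/1 + 3/8*0/1, 0/1 + 3/8*3/8) = [0/1, 9/64)
  'd': [0/1 + 3/8*3/8, 0/1 + 3/8*1/2) = [9/64, 3/16) <- contains code 45/256
  'c': [0/1 + 3/8*1/2, 0/1 + 3/8*1/1) = [3/16, 3/8)
  emit 'd', narrow to [9/64, 3/16)
Step 3: interval [9/64, 3/16), width = 3/16 - 9/64 = 3/64
  'f': [9/64 + 3/64*0/1, 9/64 + 3/64*3/8) = [9/64, 81/512)
  'd': [9/64 + 3/64*3/8, 9/64 + 3/64*1/2) = [81/512, 21/128)
  'c': [9/64 + 3/64*1/2, 9/64 + 3/64*1/1) = [21/128, 3/16) <- contains code 45/256
  emit 'c', narrow to [21/128, 3/16)

Answer: symbol=f low=0/1 high=3/8
symbol=d low=9/64 high=3/16
symbol=c low=21/128 high=3/16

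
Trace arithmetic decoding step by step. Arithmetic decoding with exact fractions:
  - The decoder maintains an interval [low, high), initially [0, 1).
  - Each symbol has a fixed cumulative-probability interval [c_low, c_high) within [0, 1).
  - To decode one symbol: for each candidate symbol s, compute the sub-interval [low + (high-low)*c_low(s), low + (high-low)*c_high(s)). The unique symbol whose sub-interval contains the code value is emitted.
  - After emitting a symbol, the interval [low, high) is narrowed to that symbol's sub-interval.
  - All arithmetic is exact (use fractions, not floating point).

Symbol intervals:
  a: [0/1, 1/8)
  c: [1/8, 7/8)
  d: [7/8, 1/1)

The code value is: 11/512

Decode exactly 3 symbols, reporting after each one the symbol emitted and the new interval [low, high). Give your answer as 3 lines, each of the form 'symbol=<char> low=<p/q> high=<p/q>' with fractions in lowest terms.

Step 1: interval [0/1, 1/1), width = 1/1 - 0/1 = 1/1
  'a': [0/1 + 1/1*0/1, 0/1 + 1/1*1/8) = [0/1, 1/8) <- contains code 11/512
  'c': [0/1 + 1/1*1/8, 0/1 + 1/1*7/8) = [1/8, 7/8)
  'd': [0/1 + 1/1*7/8, 0/1 + 1/1*1/1) = [7/8, 1/1)
  emit 'a', narrow to [0/1, 1/8)
Step 2: interval [0/1, 1/8), width = 1/8 - 0/1 = 1/8
  'a': [0/1 + 1/8*0/1, 0/1 + 1/8*1/8) = [0/1, 1/64)
  'c': [0/1 + 1/8*1/8, 0/1 + 1/8*7/8) = [1/64, 7/64) <- contains code 11/512
  'd': [0/1 + 1/8*7/8, 0/1 + 1/8*1/1) = [7/64, 1/8)
  emit 'c', narrow to [1/64, 7/64)
Step 3: interval [1/64, 7/64), width = 7/64 - 1/64 = 3/32
  'a': [1/64 + 3/32*0/1, 1/64 + 3/32*1/8) = [1/64, 7/256) <- contains code 11/512
  'c': [1/64 + 3/32*1/8, 1/64 + 3/32*7/8) = [7/256, 25/256)
  'd': [1/64 + 3/32*7/8, 1/64 + 3/32*1/1) = [25/256, 7/64)
  emit 'a', narrow to [1/64, 7/256)

Answer: symbol=a low=0/1 high=1/8
symbol=c low=1/64 high=7/64
symbol=a low=1/64 high=7/256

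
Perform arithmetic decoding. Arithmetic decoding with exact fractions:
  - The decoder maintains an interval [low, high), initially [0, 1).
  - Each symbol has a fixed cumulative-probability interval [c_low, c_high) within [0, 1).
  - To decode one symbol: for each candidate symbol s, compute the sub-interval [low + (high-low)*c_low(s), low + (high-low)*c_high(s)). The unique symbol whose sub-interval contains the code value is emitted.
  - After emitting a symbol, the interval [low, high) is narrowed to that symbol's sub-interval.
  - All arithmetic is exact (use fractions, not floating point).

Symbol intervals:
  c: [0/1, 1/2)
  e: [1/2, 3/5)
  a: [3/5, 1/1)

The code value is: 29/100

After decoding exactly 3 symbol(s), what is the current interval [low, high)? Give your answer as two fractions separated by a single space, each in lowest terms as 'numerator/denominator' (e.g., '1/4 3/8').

Answer: 7/25 3/10

Derivation:
Step 1: interval [0/1, 1/1), width = 1/1 - 0/1 = 1/1
  'c': [0/1 + 1/1*0/1, 0/1 + 1/1*1/2) = [0/1, 1/2) <- contains code 29/100
  'e': [0/1 + 1/1*1/2, 0/1 + 1/1*3/5) = [1/2, 3/5)
  'a': [0/1 + 1/1*3/5, 0/1 + 1/1*1/1) = [3/5, 1/1)
  emit 'c', narrow to [0/1, 1/2)
Step 2: interval [0/1, 1/2), width = 1/2 - 0/1 = 1/2
  'c': [0/1 + 1/2*0/1, 0/1 + 1/2*1/2) = [0/1, 1/4)
  'e': [0/1 + 1/2*1/2, 0/1 + 1/2*3/5) = [1/4, 3/10) <- contains code 29/100
  'a': [0/1 + 1/2*3/5, 0/1 + 1/2*1/1) = [3/10, 1/2)
  emit 'e', narrow to [1/4, 3/10)
Step 3: interval [1/4, 3/10), width = 3/10 - 1/4 = 1/20
  'c': [1/4 + 1/20*0/1, 1/4 + 1/20*1/2) = [1/4, 11/40)
  'e': [1/4 + 1/20*1/2, 1/4 + 1/20*3/5) = [11/40, 7/25)
  'a': [1/4 + 1/20*3/5, 1/4 + 1/20*1/1) = [7/25, 3/10) <- contains code 29/100
  emit 'a', narrow to [7/25, 3/10)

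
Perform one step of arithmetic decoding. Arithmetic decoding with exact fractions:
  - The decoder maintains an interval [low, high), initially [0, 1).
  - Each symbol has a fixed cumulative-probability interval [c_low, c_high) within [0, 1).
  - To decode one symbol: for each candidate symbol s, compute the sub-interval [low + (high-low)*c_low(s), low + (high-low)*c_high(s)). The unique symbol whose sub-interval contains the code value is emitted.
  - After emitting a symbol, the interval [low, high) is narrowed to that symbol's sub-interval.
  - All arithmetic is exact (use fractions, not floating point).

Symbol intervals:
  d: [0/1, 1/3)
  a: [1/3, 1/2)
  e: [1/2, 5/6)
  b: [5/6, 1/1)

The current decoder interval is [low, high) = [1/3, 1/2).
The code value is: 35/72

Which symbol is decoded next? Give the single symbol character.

Interval width = high − low = 1/2 − 1/3 = 1/6
Scaled code = (code − low) / width = (35/72 − 1/3) / 1/6 = 11/12
  d: [0/1, 1/3) 
  a: [1/3, 1/2) 
  e: [1/2, 5/6) 
  b: [5/6, 1/1) ← scaled code falls here ✓

Answer: b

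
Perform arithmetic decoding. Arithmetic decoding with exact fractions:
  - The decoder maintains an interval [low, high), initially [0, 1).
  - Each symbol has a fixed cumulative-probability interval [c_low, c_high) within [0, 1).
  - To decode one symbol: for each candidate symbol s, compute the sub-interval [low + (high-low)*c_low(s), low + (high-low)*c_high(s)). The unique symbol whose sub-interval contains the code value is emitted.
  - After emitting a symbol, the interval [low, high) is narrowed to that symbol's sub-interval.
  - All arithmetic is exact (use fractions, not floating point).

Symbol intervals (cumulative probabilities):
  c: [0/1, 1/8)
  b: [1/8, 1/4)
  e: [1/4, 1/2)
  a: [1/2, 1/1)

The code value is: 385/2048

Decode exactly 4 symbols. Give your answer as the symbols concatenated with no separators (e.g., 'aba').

Step 1: interval [0/1, 1/1), width = 1/1 - 0/1 = 1/1
  'c': [0/1 + 1/1*0/1, 0/1 + 1/1*1/8) = [0/1, 1/8)
  'b': [0/1 + 1/1*1/8, 0/1 + 1/1*1/4) = [1/8, 1/4) <- contains code 385/2048
  'e': [0/1 + 1/1*1/4, 0/1 + 1/1*1/2) = [1/4, 1/2)
  'a': [0/1 + 1/1*1/2, 0/1 + 1/1*1/1) = [1/2, 1/1)
  emit 'b', narrow to [1/8, 1/4)
Step 2: interval [1/8, 1/4), width = 1/4 - 1/8 = 1/8
  'c': [1/8 + 1/8*0/1, 1/8 + 1/8*1/8) = [1/8, 9/64)
  'b': [1/8 + 1/8*1/8, 1/8 + 1/8*1/4) = [9/64, 5/32)
  'e': [1/8 + 1/8*1/4, 1/8 + 1/8*1/2) = [5/32, 3/16)
  'a': [1/8 + 1/8*1/2, 1/8 + 1/8*1/1) = [3/16, 1/4) <- contains code 385/2048
  emit 'a', narrow to [3/16, 1/4)
Step 3: interval [3/16, 1/4), width = 1/4 - 3/16 = 1/16
  'c': [3/16 + 1/16*0/1, 3/16 + 1/16*1/8) = [3/16, 25/128) <- contains code 385/2048
  'b': [3/16 + 1/16*1/8, 3/16 + 1/16*1/4) = [25/128, 13/64)
  'e': [3/16 + 1/16*1/4, 3/16 + 1/16*1/2) = [13/64, 7/32)
  'a': [3/16 + 1/16*1/2, 3/16 + 1/16*1/1) = [7/32, 1/4)
  emit 'c', narrow to [3/16, 25/128)
Step 4: interval [3/16, 25/128), width = 25/128 - 3/16 = 1/128
  'c': [3/16 + 1/128*0/1, 3/16 + 1/128*1/8) = [3/16, 193/1024) <- contains code 385/2048
  'b': [3/16 + 1/128*1/8, 3/16 + 1/128*1/4) = [193/1024, 97/512)
  'e': [3/16 + 1/128*1/4, 3/16 + 1/128*1/2) = [97/512, 49/256)
  'a': [3/16 + 1/128*1/2, 3/16 + 1/128*1/1) = [49/256, 25/128)
  emit 'c', narrow to [3/16, 193/1024)

Answer: bacc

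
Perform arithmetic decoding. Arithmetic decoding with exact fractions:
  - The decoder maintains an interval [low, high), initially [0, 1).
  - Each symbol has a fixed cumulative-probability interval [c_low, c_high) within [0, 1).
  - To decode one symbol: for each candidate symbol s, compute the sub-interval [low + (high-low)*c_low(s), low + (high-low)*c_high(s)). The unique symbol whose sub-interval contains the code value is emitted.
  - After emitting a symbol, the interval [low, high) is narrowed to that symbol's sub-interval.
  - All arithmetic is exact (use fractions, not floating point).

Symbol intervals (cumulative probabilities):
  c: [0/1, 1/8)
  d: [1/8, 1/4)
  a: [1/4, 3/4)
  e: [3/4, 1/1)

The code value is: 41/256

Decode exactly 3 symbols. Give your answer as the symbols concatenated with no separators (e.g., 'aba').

Answer: dac

Derivation:
Step 1: interval [0/1, 1/1), width = 1/1 - 0/1 = 1/1
  'c': [0/1 + 1/1*0/1, 0/1 + 1/1*1/8) = [0/1, 1/8)
  'd': [0/1 + 1/1*1/8, 0/1 + 1/1*1/4) = [1/8, 1/4) <- contains code 41/256
  'a': [0/1 + 1/1*1/4, 0/1 + 1/1*3/4) = [1/4, 3/4)
  'e': [0/1 + 1/1*3/4, 0/1 + 1/1*1/1) = [3/4, 1/1)
  emit 'd', narrow to [1/8, 1/4)
Step 2: interval [1/8, 1/4), width = 1/4 - 1/8 = 1/8
  'c': [1/8 + 1/8*0/1, 1/8 + 1/8*1/8) = [1/8, 9/64)
  'd': [1/8 + 1/8*1/8, 1/8 + 1/8*1/4) = [9/64, 5/32)
  'a': [1/8 + 1/8*1/4, 1/8 + 1/8*3/4) = [5/32, 7/32) <- contains code 41/256
  'e': [1/8 + 1/8*3/4, 1/8 + 1/8*1/1) = [7/32, 1/4)
  emit 'a', narrow to [5/32, 7/32)
Step 3: interval [5/32, 7/32), width = 7/32 - 5/32 = 1/16
  'c': [5/32 + 1/16*0/1, 5/32 + 1/16*1/8) = [5/32, 21/128) <- contains code 41/256
  'd': [5/32 + 1/16*1/8, 5/32 + 1/16*1/4) = [21/128, 11/64)
  'a': [5/32 + 1/16*1/4, 5/32 + 1/16*3/4) = [11/64, 13/64)
  'e': [5/32 + 1/16*3/4, 5/32 + 1/16*1/1) = [13/64, 7/32)
  emit 'c', narrow to [5/32, 21/128)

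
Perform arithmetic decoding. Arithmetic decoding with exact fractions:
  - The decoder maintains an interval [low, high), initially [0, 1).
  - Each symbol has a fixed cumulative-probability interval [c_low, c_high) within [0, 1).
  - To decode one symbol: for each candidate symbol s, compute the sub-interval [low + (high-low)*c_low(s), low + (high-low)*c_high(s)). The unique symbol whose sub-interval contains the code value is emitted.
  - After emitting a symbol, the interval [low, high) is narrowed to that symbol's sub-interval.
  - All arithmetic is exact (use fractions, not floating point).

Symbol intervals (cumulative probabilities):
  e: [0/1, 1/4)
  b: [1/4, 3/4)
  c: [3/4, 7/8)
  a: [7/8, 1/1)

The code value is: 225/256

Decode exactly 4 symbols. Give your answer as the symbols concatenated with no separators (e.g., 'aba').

Answer: aeeb

Derivation:
Step 1: interval [0/1, 1/1), width = 1/1 - 0/1 = 1/1
  'e': [0/1 + 1/1*0/1, 0/1 + 1/1*1/4) = [0/1, 1/4)
  'b': [0/1 + 1/1*1/4, 0/1 + 1/1*3/4) = [1/4, 3/4)
  'c': [0/1 + 1/1*3/4, 0/1 + 1/1*7/8) = [3/4, 7/8)
  'a': [0/1 + 1/1*7/8, 0/1 + 1/1*1/1) = [7/8, 1/1) <- contains code 225/256
  emit 'a', narrow to [7/8, 1/1)
Step 2: interval [7/8, 1/1), width = 1/1 - 7/8 = 1/8
  'e': [7/8 + 1/8*0/1, 7/8 + 1/8*1/4) = [7/8, 29/32) <- contains code 225/256
  'b': [7/8 + 1/8*1/4, 7/8 + 1/8*3/4) = [29/32, 31/32)
  'c': [7/8 + 1/8*3/4, 7/8 + 1/8*7/8) = [31/32, 63/64)
  'a': [7/8 + 1/8*7/8, 7/8 + 1/8*1/1) = [63/64, 1/1)
  emit 'e', narrow to [7/8, 29/32)
Step 3: interval [7/8, 29/32), width = 29/32 - 7/8 = 1/32
  'e': [7/8 + 1/32*0/1, 7/8 + 1/32*1/4) = [7/8, 113/128) <- contains code 225/256
  'b': [7/8 + 1/32*1/4, 7/8 + 1/32*3/4) = [113/128, 115/128)
  'c': [7/8 + 1/32*3/4, 7/8 + 1/32*7/8) = [115/128, 231/256)
  'a': [7/8 + 1/32*7/8, 7/8 + 1/32*1/1) = [231/256, 29/32)
  emit 'e', narrow to [7/8, 113/128)
Step 4: interval [7/8, 113/128), width = 113/128 - 7/8 = 1/128
  'e': [7/8 + 1/128*0/1, 7/8 + 1/128*1/4) = [7/8, 449/512)
  'b': [7/8 + 1/128*1/4, 7/8 + 1/128*3/4) = [449/512, 451/512) <- contains code 225/256
  'c': [7/8 + 1/128*3/4, 7/8 + 1/128*7/8) = [451/512, 903/1024)
  'a': [7/8 + 1/128*7/8, 7/8 + 1/128*1/1) = [903/1024, 113/128)
  emit 'b', narrow to [449/512, 451/512)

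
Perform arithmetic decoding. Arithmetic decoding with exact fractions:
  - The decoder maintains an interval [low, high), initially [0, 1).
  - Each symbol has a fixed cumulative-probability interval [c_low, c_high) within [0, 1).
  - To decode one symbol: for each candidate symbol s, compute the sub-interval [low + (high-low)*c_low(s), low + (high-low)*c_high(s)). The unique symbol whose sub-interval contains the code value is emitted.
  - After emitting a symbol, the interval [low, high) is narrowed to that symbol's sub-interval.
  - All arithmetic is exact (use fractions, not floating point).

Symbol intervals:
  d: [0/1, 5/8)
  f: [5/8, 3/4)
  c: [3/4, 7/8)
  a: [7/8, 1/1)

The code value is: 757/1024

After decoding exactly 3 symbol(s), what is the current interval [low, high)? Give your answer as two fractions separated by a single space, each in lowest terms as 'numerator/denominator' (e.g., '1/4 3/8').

Step 1: interval [0/1, 1/1), width = 1/1 - 0/1 = 1/1
  'd': [0/1 + 1/1*0/1, 0/1 + 1/1*5/8) = [0/1, 5/8)
  'f': [0/1 + 1/1*5/8, 0/1 + 1/1*3/4) = [5/8, 3/4) <- contains code 757/1024
  'c': [0/1 + 1/1*3/4, 0/1 + 1/1*7/8) = [3/4, 7/8)
  'a': [0/1 + 1/1*7/8, 0/1 + 1/1*1/1) = [7/8, 1/1)
  emit 'f', narrow to [5/8, 3/4)
Step 2: interval [5/8, 3/4), width = 3/4 - 5/8 = 1/8
  'd': [5/8 + 1/8*0/1, 5/8 + 1/8*5/8) = [5/8, 45/64)
  'f': [5/8 + 1/8*5/8, 5/8 + 1/8*3/4) = [45/64, 23/32)
  'c': [5/8 + 1/8*3/4, 5/8 + 1/8*7/8) = [23/32, 47/64)
  'a': [5/8 + 1/8*7/8, 5/8 + 1/8*1/1) = [47/64, 3/4) <- contains code 757/1024
  emit 'a', narrow to [47/64, 3/4)
Step 3: interval [47/64, 3/4), width = 3/4 - 47/64 = 1/64
  'd': [47/64 + 1/64*0/1, 47/64 + 1/64*5/8) = [47/64, 381/512) <- contains code 757/1024
  'f': [47/64 + 1/64*5/8, 47/64 + 1/64*3/4) = [381/512, 191/256)
  'c': [47/64 + 1/64*3/4, 47/64 + 1/64*7/8) = [191/256, 383/512)
  'a': [47/64 + 1/64*7/8, 47/64 + 1/64*1/1) = [383/512, 3/4)
  emit 'd', narrow to [47/64, 381/512)

Answer: 47/64 381/512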